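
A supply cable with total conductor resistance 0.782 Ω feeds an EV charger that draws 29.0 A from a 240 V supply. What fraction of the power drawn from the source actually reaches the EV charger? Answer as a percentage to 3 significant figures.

The supply cable carries the full 29.0 A.
P_line = I² R_line = (29.00)² × 0.782 = 657.7 W
P_source = V I = 240 × 29.00 = 6960 W; P_load = 6302 W
η = P_load / P_source = 6302 / 6960 = 0.9055

90.6 %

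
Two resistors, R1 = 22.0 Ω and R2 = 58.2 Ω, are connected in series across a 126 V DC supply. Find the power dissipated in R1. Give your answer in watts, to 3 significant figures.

Since the resistors are in series they all carry the loop current I = V/R_total; the power in any one is I²R.
R_total = 22.0 + 58.2 = 80.20 Ω
I = V / R_total = 126 / 80.20 = 1.571 A
P_R1 = I² × R1 = (1.571)² × 22.0 = 54.30 W

54.3 W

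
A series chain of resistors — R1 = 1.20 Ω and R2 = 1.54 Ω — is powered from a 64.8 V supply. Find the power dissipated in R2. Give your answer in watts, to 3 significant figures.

861 W

Every series element carries the same I. Get I from the total resistance, then P = I² × R2.
R_total = 1.20 + 1.54 = 2.740 Ω
I = V / R_total = 64.8 / 2.740 = 23.65 A
P_R2 = I² × R2 = (23.65)² × 1.54 = 861.3 W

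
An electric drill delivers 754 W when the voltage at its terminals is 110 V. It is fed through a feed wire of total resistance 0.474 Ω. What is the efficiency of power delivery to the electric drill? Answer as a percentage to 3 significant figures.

I = P / V = 754 / 110 = 6.855 A through the feed wire.
P_line = I² R_line = (6.855)² × 0.474 = 22.27 W
P_source = P_load + P_line = 754.0 + 22.27 = 776.3 W
η = P_load / P_source = 754.0 / 776.3 = 0.9713

97.1 %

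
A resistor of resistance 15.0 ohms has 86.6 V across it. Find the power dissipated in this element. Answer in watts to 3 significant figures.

We know the drop across the element and its resistance — P = V²/R, one step.
P = (86.6 V)² / 15.0 Ω = 500.0 W

500 W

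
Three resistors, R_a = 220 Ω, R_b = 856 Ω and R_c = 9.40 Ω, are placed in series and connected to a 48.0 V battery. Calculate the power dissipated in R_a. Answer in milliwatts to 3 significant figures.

430 mW

In a series string the same current flows through every resistor — find that current, then P = I²R for the one we want.
R_total = 220 + 856 + 9.40 = 1085 Ω
I = V / R_total = 48.0 / 1085 = 0.04422 A
P_R_a = I² × R_a = (0.04422)² × 220 = 0.4303 W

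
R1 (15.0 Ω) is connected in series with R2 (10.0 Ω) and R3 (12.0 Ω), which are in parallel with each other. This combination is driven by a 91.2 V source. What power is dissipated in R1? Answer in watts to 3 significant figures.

298 W

First combine the parallel branches into one equivalent R_p, then R1 + R_p is a series pair.
R_p = (10.0×12.0)/(10.0+12.0) = 5.455 Ω
R_total = 15.0 + 5.455 = 20.45 Ω
I = V / R_total = 91.2 / 20.45 = 4.459 A
R1 is in the main series path, so its power is I²R1.
P_R1 = (4.459)² × 15.0 = 298.2 W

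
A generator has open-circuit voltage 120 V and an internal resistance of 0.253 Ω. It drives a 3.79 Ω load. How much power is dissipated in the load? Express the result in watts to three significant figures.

The internal resistance and the load are in series, so the same I flows through both; get I from ε/(r+R), then I²R for the load.
I = ε / (r + R) = 120 / (0.253 + 3.79) = 29.68 A
P_load = I² R = (29.68)² × 3.79 = 3339 W

3340 W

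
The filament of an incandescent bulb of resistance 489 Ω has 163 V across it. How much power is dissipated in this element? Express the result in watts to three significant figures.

54.3 W

We know the drop across the element and its resistance — P = V²/R, one step.
P = (163 V)² / 489 Ω = 54.33 W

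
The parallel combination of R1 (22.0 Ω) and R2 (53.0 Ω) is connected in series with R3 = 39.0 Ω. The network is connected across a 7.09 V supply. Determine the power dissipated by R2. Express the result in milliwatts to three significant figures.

77.0 mW

Combine R1 and R2 into their parallel equivalent first, reducing the network to two series resistors.
R_p = (22.0×53.0)/(22.0+53.0) = 15.55 Ω
R_total = R_p + 39.0 = 15.55 + 39.0 = 54.55 Ω
I = V / R_total = 7.09 / 54.55 = 0.1300 A
Voltage across the parallel pair: V_p = I × R_p = 0.1300 × 15.55 = 2.021 V
R2 sits across V_p; its power is V_p²/R.
P_R2 = (2.021)² / 53.0 = 0.07705 W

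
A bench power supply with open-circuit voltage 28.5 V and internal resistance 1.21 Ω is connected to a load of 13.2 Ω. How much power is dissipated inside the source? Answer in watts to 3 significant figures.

The source's internal resistance is just another series element carrying I; its dissipation is I²r.
I = ε / (r + R) = 28.5 / (1.21 + 13.2) = 1.978 A
P_int = I² r = (1.978)² × 1.21 = 4.733 W

4.73 W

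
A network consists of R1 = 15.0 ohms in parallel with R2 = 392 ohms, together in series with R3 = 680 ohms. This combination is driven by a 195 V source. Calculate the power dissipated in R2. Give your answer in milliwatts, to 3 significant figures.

Combine R1 and R2 into their parallel equivalent first, reducing the network to two series resistors.
R_p = (15.0×392)/(15.0+392) = 14.45 Ω
R_total = R_p + 680 = 14.45 + 680 = 694.4 Ω
I = V / R_total = 195 / 694.4 = 0.2808 A
Voltage across the parallel pair: V_p = I × R_p = 0.2808 × 14.45 = 4.057 V
R2 sits across V_p; its power is V_p²/R.
P_R2 = (4.057)² / 392 = 0.04198 W

42.0 mW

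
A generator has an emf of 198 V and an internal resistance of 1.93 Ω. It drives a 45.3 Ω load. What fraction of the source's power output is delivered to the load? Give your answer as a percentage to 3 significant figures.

The source delivers εI, of which I²R reaches the load and I²r is lost; since I is common, η = R/(R+r).
η = R / (R + r) = 45.3 / (45.3 + 1.93) = 0.9591

95.9 %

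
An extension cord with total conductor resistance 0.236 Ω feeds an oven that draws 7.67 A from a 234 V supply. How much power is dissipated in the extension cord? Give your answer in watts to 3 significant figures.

The extension cord is a series resistance carrying the load current; its dissipation is I²R_line.
The extension cord carries the full 7.67 A.
P_line = I² R_line = (7.670)² × 0.236 = 13.88 W

13.9 W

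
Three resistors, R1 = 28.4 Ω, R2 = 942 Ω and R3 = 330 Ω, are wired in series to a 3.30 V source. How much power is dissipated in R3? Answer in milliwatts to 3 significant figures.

In a series string the same current flows through every resistor — find that current, then P = I²R for the one we want.
R_total = 28.4 + 942 + 330 = 1300 Ω
I = V / R_total = 3.30 / 1300 = 0.002538 A
P_R3 = I² × R3 = (0.002538)² × 330 = 0.002125 W

2.13 mW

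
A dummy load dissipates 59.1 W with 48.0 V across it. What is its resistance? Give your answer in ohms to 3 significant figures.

Inverting the appropriate power form: R = V² / P.
R = (48.0)² / 59.1 = 38.98 Ω

39.0 Ω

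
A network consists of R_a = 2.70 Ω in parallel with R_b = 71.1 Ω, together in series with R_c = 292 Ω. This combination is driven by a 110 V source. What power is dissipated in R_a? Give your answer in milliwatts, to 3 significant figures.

349 mW

Collapse the R_a‖R_b pair into one equivalent R_p; then R_p and R_c form a series string.
R_p = (2.70×71.1)/(2.70+71.1) = 2.601 Ω
R_total = R_p + 292 = 2.601 + 292 = 294.6 Ω
I = V / R_total = 110 / 294.6 = 0.3734 A
Voltage across the parallel pair: V_p = I × R_p = 0.3734 × 2.601 = 0.9713 V
Use P = V²/R for R_a with V = V_p.
P_R_a = (0.9713)² / 2.70 = 0.3494 W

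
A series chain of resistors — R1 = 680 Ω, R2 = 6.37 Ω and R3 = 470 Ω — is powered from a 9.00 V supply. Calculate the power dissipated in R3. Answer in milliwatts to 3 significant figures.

28.5 mW

Every series element carries the same I. Get I from the total resistance, then P = I² × R3.
R_total = 680 + 6.37 + 470 = 1156 Ω
I = V / R_total = 9.00 / 1156 = 0.007783 A
P_R3 = I² × R3 = (0.007783)² × 470 = 0.02847 W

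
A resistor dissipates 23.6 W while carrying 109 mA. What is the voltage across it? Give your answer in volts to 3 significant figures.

217 V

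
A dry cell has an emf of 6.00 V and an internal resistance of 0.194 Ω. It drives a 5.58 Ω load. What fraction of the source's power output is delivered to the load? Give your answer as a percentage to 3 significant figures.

96.6 %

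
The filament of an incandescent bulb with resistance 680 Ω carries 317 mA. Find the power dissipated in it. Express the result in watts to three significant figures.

Current and resistance are given, so P = I²R is the direct form.
P = (0.3170 A)² × 680 Ω = 68.33 W

68.3 W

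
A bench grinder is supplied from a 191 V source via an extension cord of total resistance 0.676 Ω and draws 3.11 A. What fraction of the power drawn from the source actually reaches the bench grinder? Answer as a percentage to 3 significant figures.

The extension cord carries the full 3.11 A.
P_line = I² R_line = (3.110)² × 0.676 = 6.538 W
P_source = V I = 191 × 3.110 = 594.0 W; P_load = 587.5 W
η = P_load / P_source = 587.5 / 594.0 = 0.9890

98.9 %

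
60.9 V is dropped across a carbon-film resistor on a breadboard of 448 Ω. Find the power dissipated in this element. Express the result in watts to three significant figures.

8.28 W

V and R are stated; P = V²/R avoids computing the current.
P = (60.9 V)² / 448 Ω = 8.279 W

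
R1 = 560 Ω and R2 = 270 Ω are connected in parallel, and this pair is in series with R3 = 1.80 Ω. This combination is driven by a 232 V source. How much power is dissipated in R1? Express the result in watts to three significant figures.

Combine R1 and R2 into their parallel equivalent first, reducing the network to two series resistors.
R_p = (560×270)/(560+270) = 182.2 Ω
R_total = R_p + 1.80 = 182.2 + 1.80 = 184.0 Ω
I = V / R_total = 232 / 184.0 = 1.261 A
Voltage across the parallel pair: V_p = I × R_p = 1.261 × 182.2 = 229.7 V
R1 has V_p across it, so P = V_p²/R1.
P_R1 = (229.7)² / 560 = 94.24 W

94.2 W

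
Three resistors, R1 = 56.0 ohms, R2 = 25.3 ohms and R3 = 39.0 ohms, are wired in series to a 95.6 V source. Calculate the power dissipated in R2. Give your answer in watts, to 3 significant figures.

Series elements share the same current, so find I first, then use P = I²R.
R_total = 56.0 + 25.3 + 39.0 = 120.3 Ω
I = V / R_total = 95.6 / 120.3 = 0.7947 A
P_R2 = I² × R2 = (0.7947)² × 25.3 = 15.98 W

16.0 W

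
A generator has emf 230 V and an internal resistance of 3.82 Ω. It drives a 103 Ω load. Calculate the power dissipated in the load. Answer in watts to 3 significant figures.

478 W

The internal resistance and the load are in series, so the same I flows through both; get I from ε/(r+R), then I²R for the load.
I = ε / (r + R) = 230 / (3.82 + 103) = 2.153 A
P_load = I² R = (2.153)² × 103 = 477.5 W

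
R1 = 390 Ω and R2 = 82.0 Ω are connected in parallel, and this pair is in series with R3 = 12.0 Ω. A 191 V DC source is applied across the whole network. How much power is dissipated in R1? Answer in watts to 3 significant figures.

67.5 W

Combine R1 and R2 into their parallel equivalent first, reducing the network to two series resistors.
R_p = (390×82.0)/(390+82.0) = 67.75 Ω
R_total = R_p + 12.0 = 67.75 + 12.0 = 79.75 Ω
I = V / R_total = 191 / 79.75 = 2.395 A
Voltage across the parallel pair: V_p = I × R_p = 2.395 × 67.75 = 162.3 V
R1 has V_p across it, so P = V_p²/R1.
P_R1 = (162.3)² / 390 = 67.51 W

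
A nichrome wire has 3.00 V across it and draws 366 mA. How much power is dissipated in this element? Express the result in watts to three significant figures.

With V and I both given, power follows immediately from P = V I.
P = 3.00 V × 0.3660 A = 1.098 W

1.10 W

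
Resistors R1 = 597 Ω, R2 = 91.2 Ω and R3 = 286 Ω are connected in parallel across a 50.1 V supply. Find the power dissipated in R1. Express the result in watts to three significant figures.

4.20 W

Each parallel branch sees the full supply voltage, so P = V²/R applies directly to the target branch.
P_R1 = V² / R1 = (50.1)² / 597 Ω = 4.204 W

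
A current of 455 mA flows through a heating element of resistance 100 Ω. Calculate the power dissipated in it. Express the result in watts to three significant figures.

The current through and the resistance of the element are both given; use P = I²R.
P = (0.4550 A)² × 100 Ω = 20.70 W

20.7 W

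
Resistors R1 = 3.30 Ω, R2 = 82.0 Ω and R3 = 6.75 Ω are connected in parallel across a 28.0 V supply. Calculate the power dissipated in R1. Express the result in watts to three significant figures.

Every branch has 28.0 V across it, so for R1 the power is simply V²/R.
P_R1 = V² / R1 = (28.0)² / 3.30 Ω = 237.6 W

238 W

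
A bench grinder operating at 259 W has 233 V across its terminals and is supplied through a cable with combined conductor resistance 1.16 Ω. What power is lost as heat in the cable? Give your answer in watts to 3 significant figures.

1.43 W

Line loss is just I²R for the cable — we know both I and R_line directly.
I = P / V = 259 / 233 = 1.112 A through the cable.
P_line = I² R_line = (1.112)² × 1.16 = 1.433 W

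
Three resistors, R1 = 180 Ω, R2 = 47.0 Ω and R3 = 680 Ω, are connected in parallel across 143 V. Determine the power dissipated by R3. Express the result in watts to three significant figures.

30.1 W

Parallel branches share the same voltage; P = V²/R gives the branch power in one step.
P_R3 = V² / R3 = (143)² / 680 Ω = 30.07 W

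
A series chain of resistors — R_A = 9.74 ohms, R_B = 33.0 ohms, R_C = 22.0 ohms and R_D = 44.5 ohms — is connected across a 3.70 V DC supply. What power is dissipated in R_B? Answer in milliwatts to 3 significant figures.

Series elements share the same current, so find I first, then use P = I²R.
R_total = 9.74 + 33.0 + 22.0 + 44.5 = 109.2 Ω
I = V / R_total = 3.70 / 109.2 = 0.03387 A
P_R_B = I² × R_B = (0.03387)² × 33.0 = 0.03786 W

37.9 mW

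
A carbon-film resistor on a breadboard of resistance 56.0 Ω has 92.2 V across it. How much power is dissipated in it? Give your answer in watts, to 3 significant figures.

152 W

We know the drop across the element and its resistance — P = V²/R, one step.
P = (92.2 V)² / 56.0 Ω = 151.8 W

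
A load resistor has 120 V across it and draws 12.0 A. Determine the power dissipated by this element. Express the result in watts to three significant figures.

1440 W

Both the voltage across and the current through the element are known, so P = V I applies directly.
P = 120 V × 12.00 A = 1440 W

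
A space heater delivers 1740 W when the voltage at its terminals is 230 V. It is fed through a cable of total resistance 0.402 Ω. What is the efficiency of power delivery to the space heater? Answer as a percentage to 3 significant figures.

I = P / V = 1740 / 230 = 7.565 A through the cable.
P_line = I² R_line = (7.565)² × 0.402 = 23.01 W
P_source = P_load + P_line = 1740 + 23.01 = 1763 W
η = P_load / P_source = 1740 / 1763 = 0.9869

98.7 %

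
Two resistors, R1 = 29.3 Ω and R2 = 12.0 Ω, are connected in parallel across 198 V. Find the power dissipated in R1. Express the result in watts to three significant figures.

1340 W

R1 sits directly across the source, so P = V²/R with V = 198 V.
P_R1 = V² / R1 = (198)² / 29.3 Ω = 1338 W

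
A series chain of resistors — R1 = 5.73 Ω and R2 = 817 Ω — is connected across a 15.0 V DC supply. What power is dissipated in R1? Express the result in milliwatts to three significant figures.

The current is common to all series resistors; compute it, then apply P = I²R for the target.
R_total = 5.73 + 817 = 822.7 Ω
I = V / R_total = 15.0 / 822.7 = 0.01823 A
P_R1 = I² × R1 = (0.01823)² × 5.73 = 0.001905 W

1.90 mW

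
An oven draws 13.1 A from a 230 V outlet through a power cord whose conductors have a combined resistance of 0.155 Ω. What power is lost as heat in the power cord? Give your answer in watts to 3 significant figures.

26.6 W

The power cord is a series resistance carrying the load current; its dissipation is I²R_line.
The power cord carries the full 13.1 A.
P_line = I² R_line = (13.10)² × 0.155 = 26.60 W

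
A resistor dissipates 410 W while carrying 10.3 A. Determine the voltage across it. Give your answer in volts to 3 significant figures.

39.8 V

Inverting the appropriate power form: V = P / I.
V = 410 / 10.30 = 39.81 V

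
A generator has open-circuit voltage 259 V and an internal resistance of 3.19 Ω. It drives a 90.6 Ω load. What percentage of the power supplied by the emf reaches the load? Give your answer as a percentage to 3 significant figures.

96.6 %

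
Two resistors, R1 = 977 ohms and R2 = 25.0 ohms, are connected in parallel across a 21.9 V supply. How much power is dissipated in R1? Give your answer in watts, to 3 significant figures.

R1 sits directly across the source, so P = V²/R with V = 21.9 V.
P_R1 = V² / R1 = (21.9)² / 977 Ω = 0.4909 W

0.491 W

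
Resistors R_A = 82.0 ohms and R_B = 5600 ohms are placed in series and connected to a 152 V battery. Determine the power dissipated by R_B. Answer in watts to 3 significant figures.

4.01 W

In a series string the same current flows through every resistor — find that current, then P = I²R for the one we want.
R_total = 82.0 + 5600 = 5682 Ω
I = V / R_total = 152 / 5682 = 0.02675 A
P_R_B = I² × R_B = (0.02675)² × 5600 = 4.007 W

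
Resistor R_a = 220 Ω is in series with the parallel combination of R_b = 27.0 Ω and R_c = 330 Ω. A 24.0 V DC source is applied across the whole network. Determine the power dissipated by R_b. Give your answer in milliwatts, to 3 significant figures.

Replace R_b and R_c with their parallel equivalent so the circuit becomes R_a in series with R_p.
R_p = (27.0×330)/(27.0+330) = 24.96 Ω
R_total = 220 + 24.96 = 245.0 Ω
I = V / R_total = 24.0 / 245.0 = 0.09798 A
Voltage across the parallel pair: V_p = I × R_p = 0.09798 × 24.96 = 2.445 V
With V_p across R_b, its power is V_p²/R_b.
P_R_b = (2.445)² / 27.0 = 0.2215 W

221 mW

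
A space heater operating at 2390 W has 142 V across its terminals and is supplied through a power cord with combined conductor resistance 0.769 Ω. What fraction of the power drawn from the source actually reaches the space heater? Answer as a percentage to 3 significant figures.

I = P / V = 2390 / 142 = 16.83 A through the power cord.
P_line = I² R_line = (16.83)² × 0.769 = 217.8 W
P_source = P_load + P_line = 2390 + 217.8 = 2608 W
η = P_load / P_source = 2390 / 2608 = 0.9165

91.6 %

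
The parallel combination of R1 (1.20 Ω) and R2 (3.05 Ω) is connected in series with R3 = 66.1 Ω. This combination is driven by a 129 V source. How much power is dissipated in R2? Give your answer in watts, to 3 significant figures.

0.902 W

Collapse the R1‖R2 pair into one equivalent R_p; then R_p and R3 form a series string.
R_p = (1.20×3.05)/(1.20+3.05) = 0.8612 Ω
R_total = R_p + 66.1 = 0.8612 + 66.1 = 66.96 Ω
I = V / R_total = 129 / 66.96 = 1.926 A
Voltage across the parallel pair: V_p = I × R_p = 1.926 × 0.8612 = 1.659 V
R2 sits across V_p; its power is V_p²/R.
P_R2 = (1.659)² / 3.05 = 0.9024 W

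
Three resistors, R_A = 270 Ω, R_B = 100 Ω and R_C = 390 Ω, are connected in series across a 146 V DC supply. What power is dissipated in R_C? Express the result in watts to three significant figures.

14.4 W

Since the resistors are in series they all carry the loop current I = V/R_total; the power in any one is I²R.
R_total = 270 + 100 + 390 = 760.0 Ω
I = V / R_total = 146 / 760.0 = 0.1921 A
P_R_C = I² × R_C = (0.1921)² × 390 = 14.39 W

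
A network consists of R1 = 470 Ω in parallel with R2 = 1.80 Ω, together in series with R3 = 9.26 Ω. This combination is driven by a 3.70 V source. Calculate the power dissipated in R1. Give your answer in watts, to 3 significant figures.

Combine R1 and R2 into their parallel equivalent first, reducing the network to two series resistors.
R_p = (470×1.80)/(470+1.80) = 1.793 Ω
R_total = R_p + 9.26 = 1.793 + 9.26 = 11.05 Ω
I = V / R_total = 3.70 / 11.05 = 0.3347 A
Voltage across the parallel pair: V_p = I × R_p = 0.3347 × 1.793 = 0.6002 V
Use P = V²/R for R1 with V = V_p.
P_R1 = (0.6002)² / 470 = 0.0007666 W

0.000767 W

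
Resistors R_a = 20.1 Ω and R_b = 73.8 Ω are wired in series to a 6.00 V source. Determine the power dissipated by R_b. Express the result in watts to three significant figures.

0.301 W

The current is common to all series resistors; compute it, then apply P = I²R for the target.
R_total = 20.1 + 73.8 = 93.90 Ω
I = V / R_total = 6.00 / 93.90 = 0.06390 A
P_R_b = I² × R_b = (0.06390)² × 73.8 = 0.3013 W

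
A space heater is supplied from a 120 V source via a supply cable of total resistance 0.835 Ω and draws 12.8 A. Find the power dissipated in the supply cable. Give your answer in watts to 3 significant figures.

The supply cable and load are in series, so the same current flows in both; the loss is I²R_line.
The supply cable carries the full 12.8 A.
P_line = I² R_line = (12.80)² × 0.835 = 136.8 W

137 W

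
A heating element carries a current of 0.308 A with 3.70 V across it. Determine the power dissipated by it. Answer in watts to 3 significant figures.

1.14 W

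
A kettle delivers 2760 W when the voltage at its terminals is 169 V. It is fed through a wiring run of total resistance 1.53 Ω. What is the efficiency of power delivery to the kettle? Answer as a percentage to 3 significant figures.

I = P / V = 2760 / 169 = 16.33 A through the wiring run.
P_line = I² R_line = (16.33)² × 1.53 = 408.1 W
P_source = P_load + P_line = 2760 + 408.1 = 3168 W
η = P_load / P_source = 2760 / 3168 = 0.8712

87.1 %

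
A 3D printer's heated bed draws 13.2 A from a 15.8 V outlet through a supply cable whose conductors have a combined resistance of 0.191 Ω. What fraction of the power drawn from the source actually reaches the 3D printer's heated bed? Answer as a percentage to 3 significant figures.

84.0 %

The supply cable carries the full 13.2 A.
P_line = I² R_line = (13.20)² × 0.191 = 33.28 W
P_source = V I = 15.8 × 13.20 = 208.6 W; P_load = 175.3 W
η = P_load / P_source = 175.3 / 208.6 = 0.8404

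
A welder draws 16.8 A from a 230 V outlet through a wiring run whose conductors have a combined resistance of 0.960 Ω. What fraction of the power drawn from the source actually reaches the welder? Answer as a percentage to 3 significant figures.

93.0 %

The wiring run carries the full 16.8 A.
P_line = I² R_line = (16.80)² × 0.960 = 271.0 W
P_source = V I = 230 × 16.80 = 3864 W; P_load = 3593 W
η = P_load / P_source = 3593 / 3864 = 0.9299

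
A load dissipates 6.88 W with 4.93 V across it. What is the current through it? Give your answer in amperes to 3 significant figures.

1.40 A

Rearranging the power relation for the two known quantities gives I = P / V.
I = 6.88 / 4.93 = 1.396 A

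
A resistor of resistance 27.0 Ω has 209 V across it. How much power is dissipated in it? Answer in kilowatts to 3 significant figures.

1.62 kW

V and R are stated; P = V²/R avoids computing the current.
P = (209 V)² / 27.0 Ω = 1618 W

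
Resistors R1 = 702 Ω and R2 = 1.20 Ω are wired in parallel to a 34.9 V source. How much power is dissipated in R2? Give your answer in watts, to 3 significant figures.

1020 W

Each parallel branch sees the full supply voltage, so P = V²/R applies directly to the target branch.
P_R2 = V² / R2 = (34.9)² / 1.20 Ω = 1015 W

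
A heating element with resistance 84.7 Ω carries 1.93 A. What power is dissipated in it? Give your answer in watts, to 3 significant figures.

The current through and the resistance of the element are both given; use P = I²R.
P = (1.930 A)² × 84.7 Ω = 315.5 W

315 W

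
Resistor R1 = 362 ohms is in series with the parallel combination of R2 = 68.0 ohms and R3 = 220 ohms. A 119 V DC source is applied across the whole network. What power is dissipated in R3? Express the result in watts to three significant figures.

Collapse R2‖R3 to a single equivalent, reducing the network to two series elements.
R_p = (68.0×220)/(68.0+220) = 51.94 Ω
R_total = 362 + 51.94 = 413.9 Ω
I = V / R_total = 119 / 413.9 = 0.2875 A
Voltage across the parallel pair: V_p = I × R_p = 0.2875 × 51.94 = 14.93 V
R3 is across V_p, so use P = V²/R for that branch.
P_R3 = (14.93)² / 220 = 1.014 W

1.01 W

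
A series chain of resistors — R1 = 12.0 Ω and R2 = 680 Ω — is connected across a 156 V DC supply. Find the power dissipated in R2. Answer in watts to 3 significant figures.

34.6 W

The current is common to all series resistors; compute it, then apply P = I²R for the target.
R_total = 12.0 + 680 = 692.0 Ω
I = V / R_total = 156 / 692.0 = 0.2254 A
P_R2 = I² × R2 = (0.2254)² × 680 = 34.56 W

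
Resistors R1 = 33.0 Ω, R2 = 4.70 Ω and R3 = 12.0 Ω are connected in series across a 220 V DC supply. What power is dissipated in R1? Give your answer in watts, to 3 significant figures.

Series elements share the same current, so find I first, then use P = I²R.
R_total = 33.0 + 4.70 + 12.0 = 49.70 Ω
I = V / R_total = 220 / 49.70 = 4.427 A
P_R1 = I² × R1 = (4.427)² × 33.0 = 646.6 W

647 W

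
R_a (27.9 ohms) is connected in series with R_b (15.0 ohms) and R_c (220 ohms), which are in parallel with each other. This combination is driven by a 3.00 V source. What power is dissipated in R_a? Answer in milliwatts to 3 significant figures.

143 mW

Replace R_b and R_c with their parallel equivalent so the circuit becomes R_a in series with R_p.
R_p = (15.0×220)/(15.0+220) = 14.04 Ω
R_total = 27.9 + 14.04 = 41.94 Ω
I = V / R_total = 3.00 / 41.94 = 0.07153 A
The full supply current passes through R_a: P = I²R.
P_R_a = (0.07153)² × 27.9 = 0.1427 W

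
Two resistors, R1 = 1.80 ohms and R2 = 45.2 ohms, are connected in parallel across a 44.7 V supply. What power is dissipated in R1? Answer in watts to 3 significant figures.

Every branch has 44.7 V across it, so for R1 the power is simply V²/R.
P_R1 = V² / R1 = (44.7)² / 1.80 Ω = 1110 W

1110 W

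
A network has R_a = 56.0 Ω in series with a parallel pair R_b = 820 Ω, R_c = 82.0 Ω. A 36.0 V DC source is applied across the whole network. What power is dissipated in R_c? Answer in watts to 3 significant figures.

5.15 W

First combine the parallel branches into one equivalent R_p, then R_a + R_p is a series pair.
R_p = (820×82.0)/(820+82.0) = 74.55 Ω
R_total = 56.0 + 74.55 = 130.5 Ω
I = V / R_total = 36.0 / 130.5 = 0.2758 A
Voltage across the parallel pair: V_p = I × R_p = 0.2758 × 74.55 = 20.56 V
With V_p across R_c, its power is V_p²/R_c.
P_R_c = (20.56)² / 82.0 = 5.154 W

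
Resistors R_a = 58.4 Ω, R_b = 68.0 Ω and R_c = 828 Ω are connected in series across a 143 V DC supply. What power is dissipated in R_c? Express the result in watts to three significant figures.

18.6 W

Series elements share the same current, so find I first, then use P = I²R.
R_total = 58.4 + 68.0 + 828 = 954.4 Ω
I = V / R_total = 143 / 954.4 = 0.1498 A
P_R_c = I² × R_c = (0.1498)² × 828 = 18.59 W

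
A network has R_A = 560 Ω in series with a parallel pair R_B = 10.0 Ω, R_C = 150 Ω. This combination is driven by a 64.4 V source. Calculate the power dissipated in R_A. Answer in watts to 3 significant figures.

7.16 W

First combine the parallel branches into one equivalent R_p, then R_A + R_p is a series pair.
R_p = (10.0×150)/(10.0+150) = 9.375 Ω
R_total = 560 + 9.375 = 569.4 Ω
I = V / R_total = 64.4 / 569.4 = 0.1131 A
R_A is in the main series path, so its power is I²R_A.
P_R_A = (0.1131)² × 560 = 7.164 W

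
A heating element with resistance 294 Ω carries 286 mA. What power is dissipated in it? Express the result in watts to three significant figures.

24.0 W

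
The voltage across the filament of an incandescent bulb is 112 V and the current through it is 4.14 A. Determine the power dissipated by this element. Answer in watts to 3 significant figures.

Both the voltage across and the current through the element are known, so P = V I applies directly.
P = 112 V × 4.140 A = 463.7 W

464 W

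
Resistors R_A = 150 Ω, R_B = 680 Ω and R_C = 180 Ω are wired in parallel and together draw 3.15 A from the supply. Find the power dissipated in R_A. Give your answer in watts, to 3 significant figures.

353 W

The branches share the same voltage, but only the total current is given — find V from the equivalent resistance first.
1/R_eq = 1/150 + 1/680 + 1/180 ⇒ R_eq = 73.03 Ω
V = I_total × R_eq = 3.150 × 73.03 = 230.0 V
P_R_A = V² / R_A = (230.0)² / 150 = 352.8 W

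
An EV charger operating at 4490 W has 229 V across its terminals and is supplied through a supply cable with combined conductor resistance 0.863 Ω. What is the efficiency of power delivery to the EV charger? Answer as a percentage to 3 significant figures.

I = P / V = 4490 / 229 = 19.61 A through the supply cable.
P_line = I² R_line = (19.61)² × 0.863 = 331.8 W
P_source = P_load + P_line = 4490 + 331.8 = 4822 W
η = P_load / P_source = 4490 / 4822 = 0.9312

93.1 %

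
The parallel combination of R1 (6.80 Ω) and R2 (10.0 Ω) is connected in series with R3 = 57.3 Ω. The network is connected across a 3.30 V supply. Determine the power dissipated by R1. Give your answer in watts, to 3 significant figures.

0.00697 W

First find R_p for the parallel pair, then treat R_p + R3 as a series loop.
R_p = (6.80×10.0)/(6.80+10.0) = 4.048 Ω
R_total = R_p + 57.3 = 4.048 + 57.3 = 61.35 Ω
I = V / R_total = 3.30 / 61.35 = 0.05379 A
Voltage across the parallel pair: V_p = I × R_p = 0.05379 × 4.048 = 0.2177 V
R1 sits across V_p; its power is V_p²/R.
P_R1 = (0.2177)² / 6.80 = 0.006971 W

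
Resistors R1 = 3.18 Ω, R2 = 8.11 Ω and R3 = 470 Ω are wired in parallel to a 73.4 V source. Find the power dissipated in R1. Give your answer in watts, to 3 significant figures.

1690 W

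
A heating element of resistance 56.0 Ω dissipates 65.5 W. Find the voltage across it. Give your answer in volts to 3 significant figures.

60.6 V

The two known quantities fix the third via V = √(P R).
V = √(65.5 × 56.0) = 60.56 V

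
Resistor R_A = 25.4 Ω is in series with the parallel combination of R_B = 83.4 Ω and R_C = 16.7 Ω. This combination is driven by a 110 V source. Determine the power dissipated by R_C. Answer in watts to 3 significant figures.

90.8 W

Collapse R_B‖R_C to a single equivalent, reducing the network to two series elements.
R_p = (83.4×16.7)/(83.4+16.7) = 13.91 Ω
R_total = 25.4 + 13.91 = 39.31 Ω
I = V / R_total = 110 / 39.31 = 2.798 A
Voltage across the parallel pair: V_p = I × R_p = 2.798 × 13.91 = 38.93 V
R_C is across V_p, so use P = V²/R for that branch.
P_R_C = (38.93)² / 16.7 = 90.76 W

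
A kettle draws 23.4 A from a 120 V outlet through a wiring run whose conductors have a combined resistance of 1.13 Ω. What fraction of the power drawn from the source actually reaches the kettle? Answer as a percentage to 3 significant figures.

78.0 %

The wiring run carries the full 23.4 A.
P_line = I² R_line = (23.40)² × 1.13 = 618.7 W
P_source = V I = 120 × 23.40 = 2808 W; P_load = 2189 W
η = P_load / P_source = 2189 / 2808 = 0.7797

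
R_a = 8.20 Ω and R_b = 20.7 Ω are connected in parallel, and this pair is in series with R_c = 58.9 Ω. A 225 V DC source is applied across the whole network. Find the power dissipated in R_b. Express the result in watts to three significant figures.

Collapse the R_a‖R_b pair into one equivalent R_p; then R_p and R_c form a series string.
R_p = (8.20×20.7)/(8.20+20.7) = 5.873 Ω
R_total = R_p + 58.9 = 5.873 + 58.9 = 64.77 Ω
I = V / R_total = 225 / 64.77 = 3.474 A
Voltage across the parallel pair: V_p = I × R_p = 3.474 × 5.873 = 20.40 V
Use P = V²/R for R_b with V = V_p.
P_R_b = (20.40)² / 20.7 = 20.11 W

20.1 W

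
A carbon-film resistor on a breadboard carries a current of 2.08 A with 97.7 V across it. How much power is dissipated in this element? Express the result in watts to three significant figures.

Both the voltage across and the current through the element are known, so P = V I applies directly.
P = 97.7 V × 2.080 A = 203.2 W

203 W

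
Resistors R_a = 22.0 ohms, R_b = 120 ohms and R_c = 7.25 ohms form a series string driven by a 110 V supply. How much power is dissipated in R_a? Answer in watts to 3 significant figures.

12.0 W

The current is common to all series resistors; compute it, then apply P = I²R for the target.
R_total = 22.0 + 120 + 7.25 = 149.2 Ω
I = V / R_total = 110 / 149.2 = 0.7370 A
P_R_a = I² × R_a = (0.7370)² × 22.0 = 11.95 W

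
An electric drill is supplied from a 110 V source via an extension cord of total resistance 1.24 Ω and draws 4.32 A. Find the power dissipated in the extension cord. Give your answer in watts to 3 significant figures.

The extension cord is a series resistance carrying the load current; its dissipation is I²R_line.
The extension cord carries the full 4.32 A.
P_line = I² R_line = (4.320)² × 1.24 = 23.14 W

23.1 W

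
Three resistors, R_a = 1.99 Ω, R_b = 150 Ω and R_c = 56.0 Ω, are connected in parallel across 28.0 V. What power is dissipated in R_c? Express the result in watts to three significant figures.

14.0 W

Every branch has 28.0 V across it, so for R_c the power is simply V²/R.
P_R_c = V² / R_c = (28.0)² / 56.0 Ω = 14.00 W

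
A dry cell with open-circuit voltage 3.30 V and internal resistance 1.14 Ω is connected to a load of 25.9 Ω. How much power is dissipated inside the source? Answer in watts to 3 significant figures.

Internal loss is I²r, with I set by the total series resistance r+R.
I = ε / (r + R) = 3.30 / (1.14 + 25.9) = 0.1220 A
P_int = I² r = (0.1220)² × 1.14 = 0.01698 W

0.0170 W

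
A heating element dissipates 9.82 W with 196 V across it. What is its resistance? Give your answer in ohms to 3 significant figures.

3910 Ω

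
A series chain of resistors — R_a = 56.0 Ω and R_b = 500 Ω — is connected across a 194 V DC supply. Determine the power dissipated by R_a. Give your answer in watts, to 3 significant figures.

Since the resistors are in series they all carry the loop current I = V/R_total; the power in any one is I²R.
R_total = 56.0 + 500 = 556.0 Ω
I = V / R_total = 194 / 556.0 = 0.3489 A
P_R_a = I² × R_a = (0.3489)² × 56.0 = 6.818 W

6.82 W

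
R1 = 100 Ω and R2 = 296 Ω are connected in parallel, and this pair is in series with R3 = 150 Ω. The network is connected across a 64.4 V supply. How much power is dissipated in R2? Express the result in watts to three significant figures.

First find R_p for the parallel pair, then treat R_p + R3 as a series loop.
R_p = (100×296)/(100+296) = 74.75 Ω
R_total = R_p + 150 = 74.75 + 150 = 224.7 Ω
I = V / R_total = 64.4 / 224.7 = 0.2865 A
Voltage across the parallel pair: V_p = I × R_p = 0.2865 × 74.75 = 21.42 V
R2 has V_p across it, so P = V_p²/R2.
P_R2 = (21.42)² / 296 = 1.550 W

1.55 W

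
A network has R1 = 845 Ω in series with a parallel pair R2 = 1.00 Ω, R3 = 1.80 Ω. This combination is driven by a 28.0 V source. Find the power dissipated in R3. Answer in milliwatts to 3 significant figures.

Replace R2 and R3 with their parallel equivalent so the circuit becomes R1 in series with R_p.
R_p = (1.00×1.80)/(1.00+1.80) = 0.6429 Ω
R_total = 845 + 0.6429 = 845.6 Ω
I = V / R_total = 28.0 / 845.6 = 0.03311 A
Voltage across the parallel pair: V_p = I × R_p = 0.03311 × 0.6429 = 0.02129 V
R3 sees V_p directly, so P = V_p² / R3.
P_R3 = (0.02129)² / 1.80 = 0.0002517 W

0.252 mW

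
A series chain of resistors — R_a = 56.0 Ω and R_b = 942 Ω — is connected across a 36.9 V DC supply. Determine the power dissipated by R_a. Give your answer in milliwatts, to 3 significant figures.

76.6 mW

Since the resistors are in series they all carry the loop current I = V/R_total; the power in any one is I²R.
R_total = 56.0 + 942 = 998.0 Ω
I = V / R_total = 36.9 / 998.0 = 0.03697 A
P_R_a = I² × R_a = (0.03697)² × 56.0 = 0.07656 W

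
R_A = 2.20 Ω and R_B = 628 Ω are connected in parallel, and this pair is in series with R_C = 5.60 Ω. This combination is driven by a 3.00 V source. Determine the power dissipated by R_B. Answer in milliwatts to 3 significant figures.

First find R_p for the parallel pair, then treat R_p + R_C as a series loop.
R_p = (2.20×628)/(2.20+628) = 2.192 Ω
R_total = R_p + 5.60 = 2.192 + 5.60 = 7.792 Ω
I = V / R_total = 3.00 / 7.792 = 0.3850 A
Voltage across the parallel pair: V_p = I × R_p = 0.3850 × 2.192 = 0.8440 V
R_B sits across V_p; its power is V_p²/R.
P_R_B = (0.8440)² / 628 = 0.001134 W

1.13 mW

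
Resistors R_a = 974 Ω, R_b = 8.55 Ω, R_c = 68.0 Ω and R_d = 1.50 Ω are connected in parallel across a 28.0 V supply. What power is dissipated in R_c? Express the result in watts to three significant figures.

11.5 W

R_c sits directly across the source, so P = V²/R with V = 28.0 V.
P_R_c = V² / R_c = (28.0)² / 68.0 Ω = 11.53 W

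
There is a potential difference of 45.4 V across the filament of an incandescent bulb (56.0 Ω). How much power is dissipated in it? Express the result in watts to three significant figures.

V and R are stated; P = V²/R avoids computing the current.
P = (45.4 V)² / 56.0 Ω = 36.81 W

36.8 W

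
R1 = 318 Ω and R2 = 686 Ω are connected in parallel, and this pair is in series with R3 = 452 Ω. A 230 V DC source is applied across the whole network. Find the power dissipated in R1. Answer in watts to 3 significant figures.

17.5 W

Reduce the parallel combination to a single R_p; the circuit then becomes R_p in series with the remaining resistor.
R_p = (318×686)/(318+686) = 217.3 Ω
R_total = R_p + 452 = 217.3 + 452 = 669.3 Ω
I = V / R_total = 230 / 669.3 = 0.3437 A
Voltage across the parallel pair: V_p = I × R_p = 0.3437 × 217.3 = 74.67 V
Use P = V²/R for R1 with V = V_p.
P_R1 = (74.67)² / 318 = 17.53 W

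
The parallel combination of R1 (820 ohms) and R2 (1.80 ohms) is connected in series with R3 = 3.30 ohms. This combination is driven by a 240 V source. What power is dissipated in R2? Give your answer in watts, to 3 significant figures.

3970 W

Combine R1 and R2 into their parallel equivalent first, reducing the network to two series resistors.
R_p = (820×1.80)/(820+1.80) = 1.796 Ω
R_total = R_p + 3.30 = 1.796 + 3.30 = 5.096 Ω
I = V / R_total = 240 / 5.096 = 47.10 A
Voltage across the parallel pair: V_p = I × R_p = 47.10 × 1.796 = 84.59 V
Use P = V²/R for R2 with V = V_p.
P_R2 = (84.59)² / 1.80 = 3975 W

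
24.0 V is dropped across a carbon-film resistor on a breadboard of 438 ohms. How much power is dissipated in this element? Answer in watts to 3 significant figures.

1.32 W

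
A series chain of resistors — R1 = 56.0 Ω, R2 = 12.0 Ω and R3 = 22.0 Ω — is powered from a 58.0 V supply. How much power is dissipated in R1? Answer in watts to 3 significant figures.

In a series string the same current flows through every resistor — find that current, then P = I²R for the one we want.
R_total = 56.0 + 12.0 + 22.0 = 90.00 Ω
I = V / R_total = 58.0 / 90.00 = 0.6444 A
P_R1 = I² × R1 = (0.6444)² × 56.0 = 23.26 W

23.3 W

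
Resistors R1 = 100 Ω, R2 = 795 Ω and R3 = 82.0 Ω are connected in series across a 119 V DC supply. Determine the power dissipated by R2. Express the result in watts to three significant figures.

11.8 W

In a series string the same current flows through every resistor — find that current, then P = I²R for the one we want.
R_total = 100 + 795 + 82.0 = 977.0 Ω
I = V / R_total = 119 / 977.0 = 0.1218 A
P_R2 = I² × R2 = (0.1218)² × 795 = 11.79 W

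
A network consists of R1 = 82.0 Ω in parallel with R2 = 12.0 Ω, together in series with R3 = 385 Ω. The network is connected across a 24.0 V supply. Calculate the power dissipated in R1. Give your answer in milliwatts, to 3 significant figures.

Reduce the parallel combination to a single R_p; the circuit then becomes R_p in series with the remaining resistor.
R_p = (82.0×12.0)/(82.0+12.0) = 10.47 Ω
R_total = R_p + 385 = 10.47 + 385 = 395.5 Ω
I = V / R_total = 24.0 / 395.5 = 0.06069 A
Voltage across the parallel pair: V_p = I × R_p = 0.06069 × 10.47 = 0.6353 V
R1 has V_p across it, so P = V_p²/R1.
P_R1 = (0.6353)² / 82.0 = 0.004922 W

4.92 mW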